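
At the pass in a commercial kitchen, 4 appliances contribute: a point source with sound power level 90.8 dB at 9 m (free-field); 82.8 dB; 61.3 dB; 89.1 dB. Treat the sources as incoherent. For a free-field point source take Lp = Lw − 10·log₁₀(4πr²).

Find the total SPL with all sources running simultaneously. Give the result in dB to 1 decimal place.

90.0 dB

Source at 9 m: Lp = 90.8 − 10·log₁₀(4π·9²) = 90.8 − 10·log₁₀(1017.876) = 60.7 dB.
Σ 10^(Lᵢ/10) = 1.006e+09.
L_total = 10·log₁₀(1.006e+09) = 90.0 dB.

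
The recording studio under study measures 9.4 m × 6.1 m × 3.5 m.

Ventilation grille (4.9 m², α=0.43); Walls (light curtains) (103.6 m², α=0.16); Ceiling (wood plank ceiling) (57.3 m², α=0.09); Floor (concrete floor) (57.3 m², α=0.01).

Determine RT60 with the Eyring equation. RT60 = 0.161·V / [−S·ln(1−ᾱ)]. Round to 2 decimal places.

S = Σ Sᵢ = 223.1 m².
Σ(Sᵢαᵢ) = 4.9·0.43 + 103.6·0.16 + 57.3·0.09 + 57.3·0.01 = 24.413.
ᾱ = 24.413 / 223.1 = 0.1094.
Eyring denominator: −S ln(1−ᾱ) = 25.848.
V = 9.4 × 6.1 × 3.5 = 200.69 m³.
RT60 = 0.161 × 200.69 / 25.848 = 1.25 s.

1.25 s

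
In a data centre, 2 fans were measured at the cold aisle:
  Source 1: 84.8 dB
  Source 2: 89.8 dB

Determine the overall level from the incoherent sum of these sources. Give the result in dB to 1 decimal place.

91.0 dB

Converting to relative power and adding: 10^(84.8/10) + 10^(89.8/10) = 1.257e+09.
Back to dB: 10·log₁₀ Σ = 91.0 dB.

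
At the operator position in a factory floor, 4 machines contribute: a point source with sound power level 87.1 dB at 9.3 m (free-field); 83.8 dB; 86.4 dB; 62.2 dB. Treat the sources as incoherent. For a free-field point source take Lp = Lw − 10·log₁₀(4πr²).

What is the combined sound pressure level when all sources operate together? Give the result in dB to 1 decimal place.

88.3 dB

Source at 9.3 m: Lp = 87.1 − 10·log₁₀(4π·9.3²) = 87.1 − 10·log₁₀(1086.865) = 56.7 dB.
Σ 10^(Lᵢ/10) = 6.785e+08.
L_total = 10·log₁₀(6.785e+08) = 88.3 dB.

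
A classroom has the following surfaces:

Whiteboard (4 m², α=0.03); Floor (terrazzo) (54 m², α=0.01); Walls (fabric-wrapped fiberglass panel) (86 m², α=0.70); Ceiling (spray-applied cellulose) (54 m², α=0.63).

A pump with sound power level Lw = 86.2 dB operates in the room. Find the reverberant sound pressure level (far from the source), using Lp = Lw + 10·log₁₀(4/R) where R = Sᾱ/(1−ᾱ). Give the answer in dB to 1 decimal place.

69.6 dB

Σ(Sᵢαᵢ) = 4·0.03 + 54·0.01 + 86·0.70 + 54·0.63 = 94.880; total area S = 198.0 m².
ᾱ = 0.4792, so room constant R = A/(1−ᾱ) = 182.181 m².
Lp = 86.2 + 10·log₁₀(4/182.181) = 86.2 + (-16.58) = 69.6 dB.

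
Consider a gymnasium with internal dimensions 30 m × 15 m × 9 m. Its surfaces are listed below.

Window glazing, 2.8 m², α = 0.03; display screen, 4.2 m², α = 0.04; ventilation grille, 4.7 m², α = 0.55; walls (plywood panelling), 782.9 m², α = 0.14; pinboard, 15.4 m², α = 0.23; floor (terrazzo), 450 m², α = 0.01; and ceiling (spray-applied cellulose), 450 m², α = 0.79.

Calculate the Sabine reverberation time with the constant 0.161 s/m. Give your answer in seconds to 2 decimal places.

1.37 s

Summing Sᵢαᵢ: 0.084 + 0.168 + 2.585 + 109.606 + 3.542 + 4.500 + 355.500 → A = 475.985 sabins.
Room volume: 4050 m³.
Sabine: RT60 = 0.161 × 4050 / 475.985 = 1.37 s.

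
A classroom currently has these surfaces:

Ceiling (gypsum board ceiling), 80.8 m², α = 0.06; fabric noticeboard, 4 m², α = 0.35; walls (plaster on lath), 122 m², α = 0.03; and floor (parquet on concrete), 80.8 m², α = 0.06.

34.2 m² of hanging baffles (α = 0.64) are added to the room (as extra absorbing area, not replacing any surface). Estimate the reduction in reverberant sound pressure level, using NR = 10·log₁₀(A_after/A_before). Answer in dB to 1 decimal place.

4.0 dB

Equivalent absorption area: A_before = 80.8*0.06 + 4*0.35 + 122*0.03 + 80.8*0.06 = 14.756 m².
Treatment contributes 34.2·0.64 = 21.888 sabins.
New total A_after = 36.644 sabins.
Reduction = 10 log₁₀(A_after/A_before) = 10 log₁₀(2.4833) = 4.0 dB.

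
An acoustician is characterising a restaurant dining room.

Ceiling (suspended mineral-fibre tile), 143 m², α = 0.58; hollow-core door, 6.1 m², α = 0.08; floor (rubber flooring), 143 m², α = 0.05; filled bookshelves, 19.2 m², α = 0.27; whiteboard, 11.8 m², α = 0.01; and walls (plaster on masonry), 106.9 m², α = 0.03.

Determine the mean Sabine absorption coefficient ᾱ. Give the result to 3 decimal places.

Total surface area S = 430.0 m².
Weighted sum Σ Sα = 99.087.
ᾱ = A/S = 0.230.

0.230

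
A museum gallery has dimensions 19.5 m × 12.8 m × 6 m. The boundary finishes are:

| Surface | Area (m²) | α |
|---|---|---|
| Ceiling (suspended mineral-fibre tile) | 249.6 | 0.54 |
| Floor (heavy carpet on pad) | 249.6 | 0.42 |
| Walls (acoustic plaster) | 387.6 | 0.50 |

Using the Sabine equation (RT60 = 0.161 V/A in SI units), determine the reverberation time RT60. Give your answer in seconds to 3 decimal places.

Summing Sᵢαᵢ: 134.784 + 104.832 + 193.800 → A = 433.416 sabins.
V = 19.5·12.8·6 = 1497.6 m³.
RT60 = 0.161 · V / A = 0.161 × 1497.6 / 433.416 = 0.556 s.

0.556 s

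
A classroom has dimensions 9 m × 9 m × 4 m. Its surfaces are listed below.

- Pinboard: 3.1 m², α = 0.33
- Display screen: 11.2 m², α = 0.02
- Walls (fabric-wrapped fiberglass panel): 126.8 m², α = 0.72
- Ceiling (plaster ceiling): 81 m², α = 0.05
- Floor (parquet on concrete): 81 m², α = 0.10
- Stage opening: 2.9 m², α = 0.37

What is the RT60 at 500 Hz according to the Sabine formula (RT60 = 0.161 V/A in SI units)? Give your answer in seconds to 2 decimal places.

Summing Sᵢαᵢ: 1.023 + 0.224 + 91.296 + 4.050 + 8.100 + 1.073 → A = 105.766 sabins.
V = 9·9·4 = 324 m³.
Sabine: RT60 = 0.161 × 324 / 105.766 = 0.49 s.

0.49 sec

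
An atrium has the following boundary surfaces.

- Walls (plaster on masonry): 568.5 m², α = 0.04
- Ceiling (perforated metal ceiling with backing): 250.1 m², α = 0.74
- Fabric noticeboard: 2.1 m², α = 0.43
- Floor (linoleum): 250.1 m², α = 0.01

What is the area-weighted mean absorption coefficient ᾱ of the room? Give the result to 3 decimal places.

0.197

S = Σ Sᵢ = 568.5 + 250.1 + 2.1 + 250.1 = 1070.8 m².
Σ(Sᵢαᵢ) = 568.5·0.04 + 250.1·0.74 + 2.1·0.43 + 250.1·0.01 = 211.218.
ᾱ = 211.218 / 1070.8 = 0.197.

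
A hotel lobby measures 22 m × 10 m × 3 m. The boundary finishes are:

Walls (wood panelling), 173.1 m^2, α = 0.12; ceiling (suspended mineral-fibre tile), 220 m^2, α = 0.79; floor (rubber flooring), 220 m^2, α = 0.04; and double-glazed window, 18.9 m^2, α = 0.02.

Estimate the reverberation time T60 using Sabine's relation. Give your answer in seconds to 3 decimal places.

Equivalent absorption area: A = 173.1·0.12 + 220·0.79 + 220·0.04 + 18.9·0.02 = 203.750 m^2.
Volume V = 22 × 10 × 3 = 660 m³.
RT60 = 0.161 · V / A = 0.161 × 660 / 203.750 = 0.522 s.

0.522 s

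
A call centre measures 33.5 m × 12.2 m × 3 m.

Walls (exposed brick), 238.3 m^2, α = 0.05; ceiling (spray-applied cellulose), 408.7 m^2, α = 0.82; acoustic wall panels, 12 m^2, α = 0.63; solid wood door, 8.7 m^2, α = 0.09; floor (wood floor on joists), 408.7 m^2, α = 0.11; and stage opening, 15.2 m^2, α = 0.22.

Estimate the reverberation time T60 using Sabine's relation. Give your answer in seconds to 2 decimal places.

0.49 seconds

Summing Sᵢαᵢ: 11.915 + 335.134 + 7.560 + 0.783 + 44.957 + 3.344 → A = 403.693 sabins.
V = 33.5·12.2·3 = 1226.1 m³.
Sabine: RT60 = 0.161 × 1226.1 / 403.693 = 0.49 s.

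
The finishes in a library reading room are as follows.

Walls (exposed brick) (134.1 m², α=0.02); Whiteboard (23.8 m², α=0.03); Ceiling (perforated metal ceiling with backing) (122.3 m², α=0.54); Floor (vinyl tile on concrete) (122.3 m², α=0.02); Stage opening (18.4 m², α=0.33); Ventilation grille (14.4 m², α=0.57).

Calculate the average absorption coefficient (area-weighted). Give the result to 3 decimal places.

0.198

Total surface area S = 435.3 m².
Σ(Sᵢαᵢ) = 134.1×0.02 + 23.8×0.03 + 122.3×0.54 + 122.3×0.02 + 18.4×0.33 + 14.4×0.57 = 86.164.
ᾱ = A/S = 0.198.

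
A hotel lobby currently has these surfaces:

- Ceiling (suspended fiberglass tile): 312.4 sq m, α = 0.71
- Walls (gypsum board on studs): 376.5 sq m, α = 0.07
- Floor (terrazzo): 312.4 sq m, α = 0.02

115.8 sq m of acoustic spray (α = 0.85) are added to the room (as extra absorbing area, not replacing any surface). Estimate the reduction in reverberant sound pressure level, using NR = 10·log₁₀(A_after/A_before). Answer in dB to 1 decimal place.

A_before = Σ Sᵢαᵢ = 312.4·0.71 + 376.5·0.07 + 312.4·0.02 = 254.407 sabins.
Treatment contributes 115.8·0.85 = 98.430 sabins.
New total A_after = 352.837 sabins.
Reduction = 10 log₁₀(A_after/A_before) = 10 log₁₀(1.3869) = 1.4 dB.

1.4 dB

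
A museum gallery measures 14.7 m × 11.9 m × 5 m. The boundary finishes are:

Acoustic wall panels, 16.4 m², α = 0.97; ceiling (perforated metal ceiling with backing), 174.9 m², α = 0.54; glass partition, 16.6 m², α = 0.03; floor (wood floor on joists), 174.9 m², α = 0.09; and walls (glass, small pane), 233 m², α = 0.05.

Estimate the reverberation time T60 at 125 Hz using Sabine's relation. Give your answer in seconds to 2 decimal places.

1.02 s

Summing Sᵢαᵢ: 15.908 + 94.446 + 0.498 + 15.741 + 11.650 → A = 138.243 sabins.
Volume V = 14.7 × 11.9 × 5 = 874.65 m³.
T = 0.161 V/A = 0.161·874.65/138.243 = 1.02 s.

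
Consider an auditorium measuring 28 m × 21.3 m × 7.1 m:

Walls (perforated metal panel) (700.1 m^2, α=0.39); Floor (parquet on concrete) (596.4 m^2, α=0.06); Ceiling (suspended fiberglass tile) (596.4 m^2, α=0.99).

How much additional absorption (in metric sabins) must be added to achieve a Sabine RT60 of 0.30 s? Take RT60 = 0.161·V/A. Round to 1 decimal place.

Total absorption A₁ = 700.1·0.39 + 596.4·0.06 + 596.4·0.99
  = 273.039 + 35.784 + 590.436 = 899.259 m^2 sabins.
Target A₂ = 0.161·4234.44/0.30 = 2272.483 sabins (V = 4234.44 m³).
ΔA = A₂ − A₁ = 2272.483 − 899.259 = 1373.2 sabins.

1373.2 sabins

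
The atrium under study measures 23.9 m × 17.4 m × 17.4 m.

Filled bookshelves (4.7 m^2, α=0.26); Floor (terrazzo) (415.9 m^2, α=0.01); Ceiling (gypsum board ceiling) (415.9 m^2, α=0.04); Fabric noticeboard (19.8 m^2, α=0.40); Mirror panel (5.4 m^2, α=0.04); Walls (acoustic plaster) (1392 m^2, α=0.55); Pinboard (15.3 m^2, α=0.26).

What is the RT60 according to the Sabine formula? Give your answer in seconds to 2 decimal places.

A = Σ Sᵢαᵢ = 4.7×0.26 + 415.9×0.01 + 415.9×0.04 + 19.8×0.40 + 5.4×0.04 + 1392×0.55 + 15.3×0.26 = 799.731 sabins.
Volume V = 23.9 × 17.4 × 17.4 = 7235.964 m³.
RT60 = 0.161 · V / A = 0.161 × 7235.964 / 799.731 = 1.46 s.

1.46 sec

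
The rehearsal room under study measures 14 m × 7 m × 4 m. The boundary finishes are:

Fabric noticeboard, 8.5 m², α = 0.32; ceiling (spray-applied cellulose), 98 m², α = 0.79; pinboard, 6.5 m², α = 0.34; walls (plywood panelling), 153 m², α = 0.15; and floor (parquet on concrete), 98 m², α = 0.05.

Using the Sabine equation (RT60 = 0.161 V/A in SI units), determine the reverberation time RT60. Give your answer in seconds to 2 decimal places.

Equivalent absorption area: A = 8.5·0.32 + 98·0.79 + 6.5·0.34 + 153·0.15 + 98·0.05 = 110.200 m².
Volume V = 14 × 7 × 4 = 392 m³.
Sabine: RT60 = 0.161 × 392 / 110.200 = 0.57 s.

0.57 sec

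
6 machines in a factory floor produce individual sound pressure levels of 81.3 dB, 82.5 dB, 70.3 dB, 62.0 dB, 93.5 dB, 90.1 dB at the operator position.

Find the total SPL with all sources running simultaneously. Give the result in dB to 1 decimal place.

95.5 dB

Σ 10^(Lᵢ/10) = 3.587e+09.
Back to dB: 10·log₁₀ Σ = 95.5 dB.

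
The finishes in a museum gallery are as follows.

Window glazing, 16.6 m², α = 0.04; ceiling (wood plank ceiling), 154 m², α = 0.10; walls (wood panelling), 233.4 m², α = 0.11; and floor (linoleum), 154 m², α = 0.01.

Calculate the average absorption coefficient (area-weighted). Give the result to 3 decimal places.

0.078

S = Σ Sᵢ = 16.6 + 154 + 233.4 + 154 = 558.0 m².
A = 16.6·0.04 + 154·0.10 + 233.4·0.11 + 154·0.01 = 43.278 sabins.
ᾱ = 43.278 / 558.0 = 0.078.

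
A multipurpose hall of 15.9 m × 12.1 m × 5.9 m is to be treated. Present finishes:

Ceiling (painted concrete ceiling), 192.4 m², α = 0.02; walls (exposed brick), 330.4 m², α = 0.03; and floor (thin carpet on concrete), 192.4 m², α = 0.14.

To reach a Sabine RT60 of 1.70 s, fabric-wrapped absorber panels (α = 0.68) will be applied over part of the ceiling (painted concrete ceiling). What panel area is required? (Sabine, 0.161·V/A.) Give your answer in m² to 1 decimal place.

Total absorption A₁ = 192.4·0.02 + 330.4·0.03 + 192.4·0.14
  = 3.848 + 9.912 + 26.936 = 40.696 m² sabins.
V = 1135.101 m³. Target absorption A₂ = 0.161 × 1135.101 / 1.70 = 107.501 sabins.
Absorption to add: 107.501 − 40.696 = 66.805 sabins.
Each m² of panel replacing the ceiling (painted concrete ceiling) adds (0.68 − 0.02) = 0.66 sabins.
Panel area = 66.805 / 0.66 = 101.2 m².

101.2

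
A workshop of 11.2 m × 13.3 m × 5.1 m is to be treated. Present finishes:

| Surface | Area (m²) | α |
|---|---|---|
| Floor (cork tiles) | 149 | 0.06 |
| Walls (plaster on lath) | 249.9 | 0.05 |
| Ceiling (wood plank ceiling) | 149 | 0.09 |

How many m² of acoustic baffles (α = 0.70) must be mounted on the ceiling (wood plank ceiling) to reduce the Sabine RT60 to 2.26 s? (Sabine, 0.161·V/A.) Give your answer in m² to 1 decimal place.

31.6

Equivalent absorption area: A₁ = 149×0.06 + 249.9×0.05 + 149×0.09 = 34.845 m².
Required A₂ = 0.161·759.696/2.26 = 54.120 sabins.
Absorption to add: 54.120 − 34.845 = 19.275 sabins.
Net gain per m²: Δα = 0.70 − 0.09 = 0.61.
Panel area = 19.275 / 0.61 = 31.6 m².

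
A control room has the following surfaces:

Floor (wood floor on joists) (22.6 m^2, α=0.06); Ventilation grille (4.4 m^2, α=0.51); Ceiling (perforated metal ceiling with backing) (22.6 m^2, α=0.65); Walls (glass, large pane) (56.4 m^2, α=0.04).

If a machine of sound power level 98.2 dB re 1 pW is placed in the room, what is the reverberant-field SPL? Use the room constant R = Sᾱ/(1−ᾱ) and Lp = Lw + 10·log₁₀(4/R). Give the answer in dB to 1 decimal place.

90.2 dB

Σ(Sᵢαᵢ) = 22.6×0.06 + 4.4×0.51 + 22.6×0.65 + 56.4×0.04 = 20.546; total area S = 106.0 m^2.
ᾱ = 20.546/106.0 = 0.1938; R = Sᾱ/(1−ᾱ) = 20.546/(1−0.1938) = 25.485 m^2.
Lp = 98.2 + 10·log₁₀(4/25.485) = 98.2 + (-8.04) = 90.2 dB.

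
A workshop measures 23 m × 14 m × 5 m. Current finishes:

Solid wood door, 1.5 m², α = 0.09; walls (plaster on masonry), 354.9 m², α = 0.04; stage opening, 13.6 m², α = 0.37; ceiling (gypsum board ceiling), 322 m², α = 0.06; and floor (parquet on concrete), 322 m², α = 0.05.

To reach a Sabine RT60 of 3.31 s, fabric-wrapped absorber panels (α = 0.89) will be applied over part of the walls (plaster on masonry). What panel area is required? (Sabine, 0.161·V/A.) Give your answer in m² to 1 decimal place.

Total absorption A₁ = 1.5·0.09 + 354.9·0.04 + 13.6·0.37 + 322·0.06 + 322·0.05
  = 0.135 + 14.196 + 5.032 + 19.320 + 16.100 = 54.783 m² sabins.
Required A₂ = 0.161·1610/3.31 = 78.311 sabins.
Absorption to add: 78.311 − 54.783 = 23.528 sabins.
Each m² of panel replacing the walls (plaster on masonry) adds (0.89 − 0.04) = 0.85 sabins.
Panel area = 23.528 / 0.85 = 27.7 m².

27.7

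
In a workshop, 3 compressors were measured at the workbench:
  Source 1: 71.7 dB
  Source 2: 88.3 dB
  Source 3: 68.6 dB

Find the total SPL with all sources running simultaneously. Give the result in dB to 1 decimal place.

88.4 dB

Σ 10^(Lᵢ/10) = 6.981e+08.
Back to dB: 10·log₁₀ Σ = 88.4 dB.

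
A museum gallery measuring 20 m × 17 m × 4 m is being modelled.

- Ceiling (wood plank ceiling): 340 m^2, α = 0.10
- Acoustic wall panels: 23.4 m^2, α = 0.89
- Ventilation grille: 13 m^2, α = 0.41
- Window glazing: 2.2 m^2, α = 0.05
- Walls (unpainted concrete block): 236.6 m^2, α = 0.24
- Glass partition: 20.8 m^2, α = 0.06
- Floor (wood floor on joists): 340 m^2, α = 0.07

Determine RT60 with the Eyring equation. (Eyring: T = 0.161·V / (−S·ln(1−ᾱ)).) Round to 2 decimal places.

S = Σ Sᵢ = 976.0 m^2.
Σ(Sᵢαᵢ) = 340×0.10 + 23.4×0.89 + 13×0.41 + 2.2×0.05 + 236.6×0.24 + 20.8×0.06 + 340×0.07 = 142.098.
ᾱ = 142.098 / 976.0 = 0.1456.
−S·ln(1−ᾱ) = −976.0 × ln(1 − 0.1456) = 153.579.
V = 20 × 17 × 4 = 1360 m³.
RT60 = 0.161 × 1360 / 153.579 = 1.43 s.

1.43 seconds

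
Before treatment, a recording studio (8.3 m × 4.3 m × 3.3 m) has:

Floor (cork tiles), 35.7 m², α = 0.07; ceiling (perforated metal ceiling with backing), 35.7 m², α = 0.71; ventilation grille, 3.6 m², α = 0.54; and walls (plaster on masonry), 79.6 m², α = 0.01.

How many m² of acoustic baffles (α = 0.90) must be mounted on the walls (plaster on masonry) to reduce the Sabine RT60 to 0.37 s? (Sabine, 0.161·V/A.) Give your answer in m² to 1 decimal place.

Equivalent absorption area: A₁ = 35.7*0.07 + 35.7*0.71 + 3.6*0.54 + 79.6*0.01 = 30.586 m².
V = 117.777 m³. Target absorption A₂ = 0.161 × 117.777 / 0.37 = 51.249 sabins.
ΔA needed = 51.249 − 30.586 = 20.663 sabins.
Each m² of panel replacing the walls (plaster on masonry) adds (0.90 − 0.01) = 0.89 sabins.
Panel area = 20.663 / 0.89 = 23.2 m².

23.2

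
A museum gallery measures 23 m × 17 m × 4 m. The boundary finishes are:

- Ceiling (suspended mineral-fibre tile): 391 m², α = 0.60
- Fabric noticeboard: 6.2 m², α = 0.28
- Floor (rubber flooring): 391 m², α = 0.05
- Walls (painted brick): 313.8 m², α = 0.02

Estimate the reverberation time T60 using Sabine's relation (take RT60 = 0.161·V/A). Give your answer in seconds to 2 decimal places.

0.96 sec

A = Σ Sᵢαᵢ = 391×0.60 + 6.2×0.28 + 391×0.05 + 313.8×0.02 = 262.162 sabins.
Room volume: 1564 m³.
Sabine: RT60 = 0.161 × 1564 / 262.162 = 0.96 s.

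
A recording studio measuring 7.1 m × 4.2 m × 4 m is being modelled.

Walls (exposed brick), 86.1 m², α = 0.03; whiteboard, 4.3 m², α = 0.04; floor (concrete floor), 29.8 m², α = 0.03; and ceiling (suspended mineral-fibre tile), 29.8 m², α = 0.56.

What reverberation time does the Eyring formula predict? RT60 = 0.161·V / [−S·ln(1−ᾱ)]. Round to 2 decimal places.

Total surface area S = 86.1 + 4.3 + 29.8 + 29.8 = 150.0 m².
Σ(Sᵢαᵢ) = 86.1·0.03 + 4.3·0.04 + 29.8·0.03 + 29.8·0.56 = 20.337.
ᾱ = 20.337 / 150.0 = 0.1356.
−S·ln(1−ᾱ) = −150.0 × ln(1 − 0.1356) = 21.858.
V = 7.1 × 4.2 × 4 = 119.28 m³.
T = 0.161·V/[−S·ln(1−ᾱ)] = 0.161·119.28/21.858 = 0.88 s.

0.88 sec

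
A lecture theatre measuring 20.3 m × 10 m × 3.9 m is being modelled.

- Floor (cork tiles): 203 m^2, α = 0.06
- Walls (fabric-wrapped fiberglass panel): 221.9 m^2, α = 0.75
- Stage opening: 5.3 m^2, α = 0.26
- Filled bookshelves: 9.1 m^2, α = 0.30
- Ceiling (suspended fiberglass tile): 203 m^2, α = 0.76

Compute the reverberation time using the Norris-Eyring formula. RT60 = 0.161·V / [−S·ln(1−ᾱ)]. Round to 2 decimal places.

0.27 sec

Total surface area S = 203 + 221.9 + 5.3 + 9.1 + 203 = 642.3 m^2.
Absorption A = 203·0.06 + 221.9·0.75 + 5.3·0.26 + 9.1·0.30 + 203·0.76 = 336.993 sabins.
ᾱ = 336.993 / 642.3 = 0.5247.
−S·ln(1−ᾱ) = −642.3 × ln(1 − 0.5247) = 477.749.
V = 20.3 × 10 × 3.9 = 791.7 m³.
T = 0.161·V/[−S·ln(1−ᾱ)] = 0.161·791.7/477.749 = 0.27 s.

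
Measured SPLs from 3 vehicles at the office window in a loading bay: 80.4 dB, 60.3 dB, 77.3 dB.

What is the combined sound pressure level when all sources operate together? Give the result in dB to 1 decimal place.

Σ 10^(Lᵢ/10) = 1.644e+08.
Back to dB: 10·log₁₀ Σ = 82.2 dB.

82.2 dB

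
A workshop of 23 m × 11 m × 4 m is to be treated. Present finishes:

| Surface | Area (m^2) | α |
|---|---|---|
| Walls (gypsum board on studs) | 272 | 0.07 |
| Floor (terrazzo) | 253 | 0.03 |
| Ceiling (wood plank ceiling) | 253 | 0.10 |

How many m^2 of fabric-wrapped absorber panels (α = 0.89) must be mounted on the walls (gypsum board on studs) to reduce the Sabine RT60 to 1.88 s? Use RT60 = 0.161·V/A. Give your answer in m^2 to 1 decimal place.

Total absorption A₁ = 272*0.07 + 253*0.03 + 253*0.10
  = 19.040 + 7.590 + 25.300 = 51.930 m^2 sabins.
Required A₂ = 0.161·1012/1.88 = 86.666 sabins.
ΔA needed = 86.666 − 51.930 = 34.736 sabins.
Each m^2 of panel replacing the walls (gypsum board on studs) adds (0.89 − 0.07) = 0.82 sabins.
Panel area = 34.736 / 0.82 = 42.4 m^2.

42.4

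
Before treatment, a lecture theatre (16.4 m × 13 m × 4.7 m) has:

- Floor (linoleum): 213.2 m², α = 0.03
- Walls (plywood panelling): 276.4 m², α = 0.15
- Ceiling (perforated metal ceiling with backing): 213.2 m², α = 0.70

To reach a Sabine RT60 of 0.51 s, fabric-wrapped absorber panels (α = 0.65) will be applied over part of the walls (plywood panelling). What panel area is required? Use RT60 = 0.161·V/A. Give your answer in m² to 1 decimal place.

A₁ = Σ Sᵢαᵢ = 213.2*0.03 + 276.4*0.15 + 213.2*0.70 = 197.096 sabins.
Required A₂ = 0.161·1002.04/0.51 = 316.330 sabins.
ΔA needed = 316.330 − 197.096 = 119.234 sabins.
Each m² of panel replacing the walls (plywood panelling) adds (0.65 − 0.15) = 0.50 sabins.
Panel area = 119.234 / 0.50 = 238.5 m².

238.5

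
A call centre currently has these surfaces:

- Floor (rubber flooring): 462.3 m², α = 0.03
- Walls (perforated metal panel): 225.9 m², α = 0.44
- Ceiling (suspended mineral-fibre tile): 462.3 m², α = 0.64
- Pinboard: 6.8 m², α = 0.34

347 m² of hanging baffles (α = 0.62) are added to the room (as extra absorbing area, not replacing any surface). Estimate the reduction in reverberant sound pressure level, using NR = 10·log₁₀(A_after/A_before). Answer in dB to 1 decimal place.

A_before = Σ Sᵢαᵢ = 462.3×0.03 + 225.9×0.44 + 462.3×0.64 + 6.8×0.34 = 411.449 sabins.
Added absorption = 347 × 0.62 = 215.140 sabins.
New total A_after = 626.589 sabins.
Reduction = 10 log₁₀(A_after/A_before) = 10 log₁₀(1.5229) = 1.8 dB.

1.8 dB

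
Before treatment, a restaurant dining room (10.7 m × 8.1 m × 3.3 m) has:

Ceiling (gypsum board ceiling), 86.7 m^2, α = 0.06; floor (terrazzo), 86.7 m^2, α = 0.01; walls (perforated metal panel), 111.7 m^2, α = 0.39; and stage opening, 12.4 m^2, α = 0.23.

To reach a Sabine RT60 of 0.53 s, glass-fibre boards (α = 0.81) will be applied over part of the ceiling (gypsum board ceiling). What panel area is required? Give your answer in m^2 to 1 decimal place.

Equivalent absorption area: A₁ = 86.7*0.06 + 86.7*0.01 + 111.7*0.39 + 12.4*0.23 = 52.484 m^2.
Required A₂ = 0.161·286.011/0.53 = 86.883 sabins.
ΔA needed = 86.883 − 52.484 = 34.399 sabins.
Net gain per m^2: Δα = 0.81 − 0.06 = 0.75.
Panel area = 34.399 / 0.75 = 45.9 m^2.

45.9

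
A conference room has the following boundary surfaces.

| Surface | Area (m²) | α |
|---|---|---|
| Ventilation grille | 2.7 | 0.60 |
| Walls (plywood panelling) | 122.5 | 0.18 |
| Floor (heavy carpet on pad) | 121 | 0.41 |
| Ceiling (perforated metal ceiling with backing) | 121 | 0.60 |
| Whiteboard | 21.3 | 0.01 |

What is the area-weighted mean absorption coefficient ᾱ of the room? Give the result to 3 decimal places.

0.376

S = Σ Sᵢ = 2.7 + 122.5 + 121 + 121 + 21.3 = 388.5 m².
A = 2.7×0.60 + 122.5×0.18 + 121×0.41 + 121×0.60 + 21.3×0.01 = 146.093 sabins.
ᾱ = A/S = 0.376.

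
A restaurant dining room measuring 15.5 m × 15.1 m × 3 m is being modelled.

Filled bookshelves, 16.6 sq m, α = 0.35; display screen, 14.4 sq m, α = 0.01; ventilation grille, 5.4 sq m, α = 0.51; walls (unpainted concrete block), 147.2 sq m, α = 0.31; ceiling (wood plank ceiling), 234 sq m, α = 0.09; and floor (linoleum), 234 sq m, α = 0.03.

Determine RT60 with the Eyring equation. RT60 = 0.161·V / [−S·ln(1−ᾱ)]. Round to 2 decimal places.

Total surface area S = 16.6 + 14.4 + 5.4 + 147.2 + 234 + 234 = 651.6 sq m.
Absorption A = 16.6×0.35 + 14.4×0.01 + 5.4×0.51 + 147.2×0.31 + 234×0.09 + 234×0.03 = 82.420 sabins.
Mean coefficient ᾱ = A/S = 0.1265.
Eyring denominator: −S ln(1−ᾱ) = 88.127.
V = 15.5 × 15.1 × 3 = 702.15 m³.
T = 0.161·V/[−S·ln(1−ᾱ)] = 0.161·702.15/88.127 = 1.28 s.

1.28 s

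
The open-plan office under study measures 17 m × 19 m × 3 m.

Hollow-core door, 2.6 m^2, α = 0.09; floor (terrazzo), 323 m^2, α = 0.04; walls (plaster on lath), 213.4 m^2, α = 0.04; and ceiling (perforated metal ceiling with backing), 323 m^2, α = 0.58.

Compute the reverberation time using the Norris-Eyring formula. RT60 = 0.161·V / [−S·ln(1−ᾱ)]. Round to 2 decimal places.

0.65 sec

Total surface area S = 2.6 + 323 + 213.4 + 323 = 862.0 m^2.
Σ(Sᵢαᵢ) = 2.6×0.09 + 323×0.04 + 213.4×0.04 + 323×0.58 = 209.030.
Mean coefficient ᾱ = A/S = 0.2425.
Eyring denominator: −S ln(1−ᾱ) = 239.405.
V = 17 × 19 × 3 = 969 m³.
T = 0.161·V/[−S·ln(1−ᾱ)] = 0.161·969/239.405 = 0.65 s.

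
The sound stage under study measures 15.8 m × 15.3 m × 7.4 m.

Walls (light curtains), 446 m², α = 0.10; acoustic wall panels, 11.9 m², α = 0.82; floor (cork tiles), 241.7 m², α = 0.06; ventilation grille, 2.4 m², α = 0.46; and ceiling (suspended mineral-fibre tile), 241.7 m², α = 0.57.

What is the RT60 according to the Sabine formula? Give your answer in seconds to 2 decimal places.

1.39 s

Total absorption A = 446·0.10 + 11.9·0.82 + 241.7·0.06 + 2.4·0.46 + 241.7·0.57
  = 44.600 + 9.758 + 14.502 + 1.104 + 137.769 = 207.733 m² sabins.
V = 15.8·15.3·7.4 = 1788.876 m³.
T = 0.161 V/A = 0.161·1788.876/207.733 = 1.39 s.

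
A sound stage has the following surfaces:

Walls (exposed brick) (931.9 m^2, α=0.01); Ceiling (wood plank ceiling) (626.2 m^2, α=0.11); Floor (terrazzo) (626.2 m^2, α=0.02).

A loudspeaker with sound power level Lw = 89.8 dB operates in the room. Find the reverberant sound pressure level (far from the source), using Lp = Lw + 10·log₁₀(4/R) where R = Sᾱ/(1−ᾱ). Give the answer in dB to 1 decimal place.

Σ(Sᵢαᵢ) = 931.9×0.01 + 626.2×0.11 + 626.2×0.02 = 90.725; total area S = 2184.3 m^2.
ᾱ = 90.725/2184.3 = 0.0415; R = Sᾱ/(1−ᾱ) = 90.725/(1−0.0415) = 94.653 m^2.
Lp = Lw + 10 log₁₀(4/R) = 89.8 -13.74 = 76.1 dB.

76.1 dB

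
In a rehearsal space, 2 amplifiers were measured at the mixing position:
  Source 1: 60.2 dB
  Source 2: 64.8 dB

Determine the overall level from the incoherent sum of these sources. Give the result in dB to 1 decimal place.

66.1 dB

Σ 10^(Lᵢ/10) = 4.067e+06.
L_total = 10·log₁₀(4.067e+06) = 66.1 dB.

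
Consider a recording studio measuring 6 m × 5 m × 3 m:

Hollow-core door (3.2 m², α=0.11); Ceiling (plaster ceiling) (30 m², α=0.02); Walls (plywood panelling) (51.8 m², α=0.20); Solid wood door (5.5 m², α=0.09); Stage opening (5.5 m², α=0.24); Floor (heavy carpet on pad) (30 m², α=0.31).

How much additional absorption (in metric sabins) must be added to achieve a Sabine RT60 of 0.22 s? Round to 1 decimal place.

43.4 sabins

Equivalent absorption area: A₁ = 3.2×0.11 + 30×0.02 + 51.8×0.20 + 5.5×0.09 + 5.5×0.24 + 30×0.31 = 22.427 m².
For T = 0.22 s, need A₂ = 0.161·V/T = 0.161·90/0.22 = 65.864 sabins.
Additional absorption ΔA = 65.864 − 22.427 = 43.4 sabins.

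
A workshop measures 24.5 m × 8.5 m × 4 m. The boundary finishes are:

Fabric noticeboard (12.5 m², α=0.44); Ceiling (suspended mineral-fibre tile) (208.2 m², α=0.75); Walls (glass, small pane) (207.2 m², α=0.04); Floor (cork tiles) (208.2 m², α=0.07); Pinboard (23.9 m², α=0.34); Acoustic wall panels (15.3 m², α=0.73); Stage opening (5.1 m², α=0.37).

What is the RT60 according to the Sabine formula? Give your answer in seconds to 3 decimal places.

A = Σ Sᵢαᵢ = 12.5×0.44 + 208.2×0.75 + 207.2×0.04 + 208.2×0.07 + 23.9×0.34 + 15.3×0.73 + 5.1×0.37 = 205.694 sabins.
V = 24.5·8.5·4 = 833 m³.
Sabine: RT60 = 0.161 × 833 / 205.694 = 0.652 s.

0.652 s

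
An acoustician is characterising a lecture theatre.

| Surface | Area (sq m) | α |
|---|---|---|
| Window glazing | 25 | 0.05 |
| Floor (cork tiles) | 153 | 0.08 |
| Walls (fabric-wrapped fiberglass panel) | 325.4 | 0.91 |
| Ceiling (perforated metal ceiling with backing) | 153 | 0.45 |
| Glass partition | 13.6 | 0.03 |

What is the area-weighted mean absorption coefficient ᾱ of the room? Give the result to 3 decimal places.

0.565

Total surface area S = 670.0 sq m.
Σ(Sᵢαᵢ) = 25*0.05 + 153*0.08 + 325.4*0.91 + 153*0.45 + 13.6*0.03 = 378.862.
ᾱ = A/S = 0.565.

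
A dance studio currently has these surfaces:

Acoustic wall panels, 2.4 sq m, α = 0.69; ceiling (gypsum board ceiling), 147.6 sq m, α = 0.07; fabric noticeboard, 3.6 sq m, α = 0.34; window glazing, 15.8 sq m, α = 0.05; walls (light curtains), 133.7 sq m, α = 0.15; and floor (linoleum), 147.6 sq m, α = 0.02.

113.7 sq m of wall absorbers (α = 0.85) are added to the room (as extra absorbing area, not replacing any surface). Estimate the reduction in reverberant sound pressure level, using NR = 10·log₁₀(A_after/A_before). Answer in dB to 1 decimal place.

5.6 dB

A_before = Σ Sᵢαᵢ = 2.4*0.69 + 147.6*0.07 + 3.6*0.34 + 15.8*0.05 + 133.7*0.15 + 147.6*0.02 = 37.009 sabins.
Treatment contributes 113.7·0.85 = 96.645 sabins.
New total A_after = 133.654 sabins.
Reduction = 10 log₁₀(A_after/A_before) = 10 log₁₀(3.6114) = 5.6 dB.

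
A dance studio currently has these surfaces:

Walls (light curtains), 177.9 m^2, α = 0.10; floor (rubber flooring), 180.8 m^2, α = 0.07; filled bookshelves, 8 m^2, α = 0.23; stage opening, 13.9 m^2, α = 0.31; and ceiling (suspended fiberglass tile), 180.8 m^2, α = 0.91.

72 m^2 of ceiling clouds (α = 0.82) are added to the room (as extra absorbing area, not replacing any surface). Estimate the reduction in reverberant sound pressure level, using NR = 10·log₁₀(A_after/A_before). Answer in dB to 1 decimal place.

A_before = Σ Sᵢαᵢ = 177.9×0.10 + 180.8×0.07 + 8×0.23 + 13.9×0.31 + 180.8×0.91 = 201.123 sabins.
Added absorption = 72 × 0.82 = 59.040 sabins.
A_after = 201.123 + 59.040 = 260.163 sabins.
NR = 10·log₁₀(260.163/201.123) = 1.1 dB.

1.1 dB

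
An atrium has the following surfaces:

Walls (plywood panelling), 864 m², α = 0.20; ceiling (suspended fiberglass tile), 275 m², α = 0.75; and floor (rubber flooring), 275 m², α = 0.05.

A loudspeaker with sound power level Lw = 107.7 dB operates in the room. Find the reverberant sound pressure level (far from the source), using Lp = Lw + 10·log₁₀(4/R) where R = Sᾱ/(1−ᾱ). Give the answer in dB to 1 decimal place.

Σ(Sᵢαᵢ) = 864×0.20 + 275×0.75 + 275×0.05 = 392.800; total area S = 1414.0 m².
ᾱ = 0.2778, so room constant R = A/(1−ᾱ) = 543.894 m².
Lp = 107.7 + 10·log₁₀(4/543.894) = 107.7 + (-21.33) = 86.4 dB.

86.4 dB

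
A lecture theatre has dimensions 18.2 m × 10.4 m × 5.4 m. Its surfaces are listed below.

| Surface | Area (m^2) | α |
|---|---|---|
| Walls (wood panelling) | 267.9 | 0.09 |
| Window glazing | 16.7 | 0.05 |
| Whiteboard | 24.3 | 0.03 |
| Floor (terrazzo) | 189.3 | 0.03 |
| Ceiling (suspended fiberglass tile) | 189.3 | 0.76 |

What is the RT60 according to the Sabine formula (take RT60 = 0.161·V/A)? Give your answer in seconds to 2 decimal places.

0.94 s

Equivalent absorption area: A = 267.9×0.09 + 16.7×0.05 + 24.3×0.03 + 189.3×0.03 + 189.3×0.76 = 175.222 m^2.
Volume V = 18.2 × 10.4 × 5.4 = 1022.112 m³.
RT60 = 0.161 · V / A = 0.161 × 1022.112 / 175.222 = 0.94 s.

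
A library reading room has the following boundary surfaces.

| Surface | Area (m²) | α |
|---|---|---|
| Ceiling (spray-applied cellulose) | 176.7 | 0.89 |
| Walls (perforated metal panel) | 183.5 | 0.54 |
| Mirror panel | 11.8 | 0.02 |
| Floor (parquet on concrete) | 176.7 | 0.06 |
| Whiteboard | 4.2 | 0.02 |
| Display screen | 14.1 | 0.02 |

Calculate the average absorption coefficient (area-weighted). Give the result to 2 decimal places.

0.47

Total surface area S = 567.0 m².
A = 176.7·0.89 + 183.5·0.54 + 11.8·0.02 + 176.7·0.06 + 4.2·0.02 + 14.1·0.02 = 267.557 sabins.
ᾱ = 267.557 / 567.0 = 0.47.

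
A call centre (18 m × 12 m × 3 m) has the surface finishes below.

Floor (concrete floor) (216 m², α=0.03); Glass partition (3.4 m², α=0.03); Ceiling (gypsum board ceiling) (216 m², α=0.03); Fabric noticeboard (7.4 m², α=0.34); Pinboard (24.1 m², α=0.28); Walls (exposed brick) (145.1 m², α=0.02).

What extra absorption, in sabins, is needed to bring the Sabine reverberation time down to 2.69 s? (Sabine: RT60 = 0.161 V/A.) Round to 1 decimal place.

13.6 sabins

Summing Sᵢαᵢ: 6.480 + 0.102 + 6.480 + 2.516 + 6.748 + 2.902 → A₁ = 25.228 sabins.
V = 648 m³. Required absorption A₂ = 0.161 × 648 / 2.69 = 38.784 sabins.
Additional absorption ΔA = 38.784 − 25.228 = 13.6 sabins.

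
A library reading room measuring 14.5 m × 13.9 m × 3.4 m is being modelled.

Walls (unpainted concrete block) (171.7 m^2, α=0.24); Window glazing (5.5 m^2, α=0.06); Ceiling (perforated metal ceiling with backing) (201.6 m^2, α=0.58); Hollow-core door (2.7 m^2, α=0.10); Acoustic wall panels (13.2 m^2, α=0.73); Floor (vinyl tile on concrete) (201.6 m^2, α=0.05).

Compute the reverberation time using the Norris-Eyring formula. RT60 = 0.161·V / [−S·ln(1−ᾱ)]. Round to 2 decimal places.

0.52 seconds

Total surface area S = 171.7 + 5.5 + 201.6 + 2.7 + 13.2 + 201.6 = 596.3 m^2.
Σ(Sᵢαᵢ) = 171.7×0.24 + 5.5×0.06 + 201.6×0.58 + 2.7×0.10 + 13.2×0.73 + 201.6×0.05 = 178.452.
Mean coefficient ᾱ = A/S = 0.2993.
−S·ln(1−ᾱ) = −596.3 × ln(1 − 0.2993) = 212.089.
V = 14.5 × 13.9 × 3.4 = 685.27 m³.
RT60 = 0.161 × 685.27 / 212.089 = 0.52 s.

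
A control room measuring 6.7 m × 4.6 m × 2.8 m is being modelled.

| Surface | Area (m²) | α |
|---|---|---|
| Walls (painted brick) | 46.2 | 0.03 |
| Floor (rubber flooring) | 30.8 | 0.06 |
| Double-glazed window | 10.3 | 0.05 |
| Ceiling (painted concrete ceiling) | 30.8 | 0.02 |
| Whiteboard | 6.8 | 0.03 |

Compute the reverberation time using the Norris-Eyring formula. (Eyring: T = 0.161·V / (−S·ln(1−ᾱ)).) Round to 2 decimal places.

2.98 s

S = Σ Sᵢ = 124.9 m².
Σ(Sᵢαᵢ) = 46.2·0.03 + 30.8·0.06 + 10.3·0.05 + 30.8·0.02 + 6.8·0.03 = 4.569.
Mean coefficient ᾱ = A/S = 0.0366.
−S·ln(1−ᾱ) = −124.9 × ln(1 − 0.0366) = 4.657.
V = 6.7 × 4.6 × 2.8 = 86.296 m³.
RT60 = 0.161 × 86.296 / 4.657 = 2.98 s.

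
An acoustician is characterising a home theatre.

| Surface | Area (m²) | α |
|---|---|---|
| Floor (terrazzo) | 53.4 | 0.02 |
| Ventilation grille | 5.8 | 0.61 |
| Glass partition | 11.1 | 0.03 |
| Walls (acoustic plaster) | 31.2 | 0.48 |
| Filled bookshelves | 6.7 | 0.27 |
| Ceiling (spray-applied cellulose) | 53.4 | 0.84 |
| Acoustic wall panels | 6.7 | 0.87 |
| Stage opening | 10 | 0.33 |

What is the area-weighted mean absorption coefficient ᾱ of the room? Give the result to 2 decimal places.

Total surface area S = 178.3 m².
Weighted sum Σ Sα = 75.709.
ᾱ = A/S = 0.42.

0.42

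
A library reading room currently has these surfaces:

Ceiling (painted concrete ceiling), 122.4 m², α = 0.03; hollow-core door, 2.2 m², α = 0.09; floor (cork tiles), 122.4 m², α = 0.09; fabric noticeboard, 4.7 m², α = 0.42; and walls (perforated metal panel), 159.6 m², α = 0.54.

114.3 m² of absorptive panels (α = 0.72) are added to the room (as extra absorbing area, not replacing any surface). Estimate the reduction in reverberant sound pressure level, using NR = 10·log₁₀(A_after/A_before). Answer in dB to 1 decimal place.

2.5 dB

Summing Sᵢαᵢ: 3.672 + 0.198 + 11.016 + 1.974 + 86.184 → A_before = 103.044 sabins.
Added absorption = 114.3 × 0.72 = 82.296 sabins.
A_after = 103.044 + 82.296 = 185.340 sabins.
NR = 10·log₁₀(185.340/103.044) = 2.5 dB.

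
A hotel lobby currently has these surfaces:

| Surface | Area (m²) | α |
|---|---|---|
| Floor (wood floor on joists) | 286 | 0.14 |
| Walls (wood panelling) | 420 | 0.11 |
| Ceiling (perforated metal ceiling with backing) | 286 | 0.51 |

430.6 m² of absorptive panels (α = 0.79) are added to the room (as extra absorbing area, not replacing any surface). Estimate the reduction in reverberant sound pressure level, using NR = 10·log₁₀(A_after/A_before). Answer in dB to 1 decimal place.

3.9 dB

Equivalent absorption area: A_before = 286·0.14 + 420·0.11 + 286·0.51 = 232.100 m².
Added absorption = 430.6 × 0.79 = 340.174 sabins.
New total A_after = 572.274 sabins.
NR = 10·log₁₀(572.274/232.100) = 3.9 dB.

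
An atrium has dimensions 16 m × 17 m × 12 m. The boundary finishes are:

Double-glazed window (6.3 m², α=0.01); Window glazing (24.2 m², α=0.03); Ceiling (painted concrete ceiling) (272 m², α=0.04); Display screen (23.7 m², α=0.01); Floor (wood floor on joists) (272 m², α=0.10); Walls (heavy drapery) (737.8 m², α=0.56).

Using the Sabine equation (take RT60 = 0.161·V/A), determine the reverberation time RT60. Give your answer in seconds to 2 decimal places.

Summing Sᵢαᵢ: 0.063 + 0.726 + 10.880 + 0.237 + 27.200 + 413.168 → A = 452.274 sabins.
V = 16·17·12 = 3264 m³.
Sabine: RT60 = 0.161 × 3264 / 452.274 = 1.16 s.

1.16 seconds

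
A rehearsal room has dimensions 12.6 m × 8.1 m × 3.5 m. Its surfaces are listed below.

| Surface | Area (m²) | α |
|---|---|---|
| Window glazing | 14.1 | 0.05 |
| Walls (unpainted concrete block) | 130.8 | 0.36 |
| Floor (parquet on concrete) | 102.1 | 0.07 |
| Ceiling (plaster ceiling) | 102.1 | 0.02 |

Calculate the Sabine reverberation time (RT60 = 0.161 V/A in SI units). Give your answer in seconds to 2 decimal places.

1.01 s

Total absorption A = 14.1*0.05 + 130.8*0.36 + 102.1*0.07 + 102.1*0.02
  = 0.705 + 47.088 + 7.147 + 2.042 = 56.982 m² sabins.
V = 12.6·8.1·3.5 = 357.21 m³.
T = 0.161 V/A = 0.161·357.21/56.982 = 1.01 s.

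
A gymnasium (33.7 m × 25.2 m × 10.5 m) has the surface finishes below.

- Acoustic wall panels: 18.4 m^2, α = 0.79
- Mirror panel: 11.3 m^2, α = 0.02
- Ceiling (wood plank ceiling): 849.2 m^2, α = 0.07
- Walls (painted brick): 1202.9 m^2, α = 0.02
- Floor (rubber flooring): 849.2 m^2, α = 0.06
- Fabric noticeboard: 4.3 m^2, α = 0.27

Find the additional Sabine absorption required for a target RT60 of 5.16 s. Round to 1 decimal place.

127.8 sabins

Summing Sᵢαᵢ: 14.536 + 0.226 + 59.444 + 24.058 + 50.952 + 1.161 → A₁ = 150.377 sabins.
V = 8917.02 m³. Required absorption A₂ = 0.161 × 8917.02 / 5.16 = 278.225 sabins.
Shortfall: 278.225 − 150.377 = 127.8 sabins.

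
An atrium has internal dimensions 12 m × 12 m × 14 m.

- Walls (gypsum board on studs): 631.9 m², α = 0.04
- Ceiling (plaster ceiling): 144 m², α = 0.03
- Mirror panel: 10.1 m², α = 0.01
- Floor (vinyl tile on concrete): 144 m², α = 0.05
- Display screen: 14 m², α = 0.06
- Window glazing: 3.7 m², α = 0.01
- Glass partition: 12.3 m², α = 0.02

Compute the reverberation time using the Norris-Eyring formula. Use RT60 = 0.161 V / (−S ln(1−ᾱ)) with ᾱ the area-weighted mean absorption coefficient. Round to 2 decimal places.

8.37 s

Total surface area S = 631.9 + 144 + 10.1 + 144 + 14 + 3.7 + 12.3 = 960.0 m².
Σ(Sᵢαᵢ) = 631.9×0.04 + 144×0.03 + 10.1×0.01 + 144×0.05 + 14×0.06 + 3.7×0.01 + 12.3×0.02 = 38.020.
ᾱ = 38.020 / 960.0 = 0.0396.
−S·ln(1−ᾱ) = −960.0 × ln(1 − 0.0396) = 38.789.
V = 12 × 12 × 14 = 2016 m³.
T = 0.161·V/[−S·ln(1−ᾱ)] = 0.161·2016/38.789 = 8.37 s.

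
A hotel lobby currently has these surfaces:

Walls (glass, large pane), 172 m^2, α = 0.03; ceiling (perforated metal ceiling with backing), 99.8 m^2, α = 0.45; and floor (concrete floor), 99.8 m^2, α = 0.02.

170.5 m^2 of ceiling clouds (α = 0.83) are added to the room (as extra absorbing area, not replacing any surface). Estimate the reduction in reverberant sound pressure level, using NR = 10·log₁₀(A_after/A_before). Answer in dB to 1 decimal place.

5.7 dB

Total absorption A_before = 172×0.03 + 99.8×0.45 + 99.8×0.02
  = 5.160 + 44.910 + 1.996 = 52.066 m^2 sabins.
Added absorption = 170.5 × 0.83 = 141.515 sabins.
New total A_after = 193.581 sabins.
Reduction = 10 log₁₀(A_after/A_before) = 10 log₁₀(3.7180) = 5.7 dB.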